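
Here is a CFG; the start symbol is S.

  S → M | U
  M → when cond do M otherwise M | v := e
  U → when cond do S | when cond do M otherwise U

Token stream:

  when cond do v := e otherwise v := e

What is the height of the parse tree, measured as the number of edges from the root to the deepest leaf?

3

[S [M when cond do [M v := e] otherwise [M v := e]]]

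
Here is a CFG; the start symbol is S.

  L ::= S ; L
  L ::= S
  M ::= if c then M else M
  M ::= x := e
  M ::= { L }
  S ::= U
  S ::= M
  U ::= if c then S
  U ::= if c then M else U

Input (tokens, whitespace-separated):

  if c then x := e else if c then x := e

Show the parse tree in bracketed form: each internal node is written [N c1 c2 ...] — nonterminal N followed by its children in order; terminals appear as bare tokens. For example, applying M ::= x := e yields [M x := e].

S
U
if c then M else U
if c then x := e else U
if c then x := e else if c then S
if c then x := e else if c then M
if c then x := e else if c then x := e

[S [U if c then [M x := e] else [U if c then [S [M x := e]]]]]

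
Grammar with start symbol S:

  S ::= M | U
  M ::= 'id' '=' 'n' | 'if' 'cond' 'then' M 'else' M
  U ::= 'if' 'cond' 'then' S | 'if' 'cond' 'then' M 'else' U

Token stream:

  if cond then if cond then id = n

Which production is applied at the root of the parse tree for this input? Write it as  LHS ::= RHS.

[S [U if cond then [S [U if cond then [S [M id = n]]]]]]

S ::= U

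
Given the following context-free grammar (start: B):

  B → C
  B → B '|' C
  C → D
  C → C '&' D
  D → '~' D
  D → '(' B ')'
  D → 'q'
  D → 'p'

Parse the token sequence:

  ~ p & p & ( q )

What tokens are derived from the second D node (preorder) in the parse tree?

p

[B [C [C [C [D ~ [D p]]] & [D p]] & [D ( [B [C [D q]]] )]]]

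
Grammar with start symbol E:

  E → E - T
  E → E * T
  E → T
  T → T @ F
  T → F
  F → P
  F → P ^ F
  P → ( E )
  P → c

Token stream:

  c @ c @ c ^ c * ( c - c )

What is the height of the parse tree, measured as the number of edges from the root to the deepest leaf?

[E [E [T [T [T [F [P c]]] @ [F [P c]]] @ [F [P c] ^ [F [P c]]]]] * [T [F [P ( [E [E [T [F [P c]]]] - [T [F [P c]]]] )]]]]

9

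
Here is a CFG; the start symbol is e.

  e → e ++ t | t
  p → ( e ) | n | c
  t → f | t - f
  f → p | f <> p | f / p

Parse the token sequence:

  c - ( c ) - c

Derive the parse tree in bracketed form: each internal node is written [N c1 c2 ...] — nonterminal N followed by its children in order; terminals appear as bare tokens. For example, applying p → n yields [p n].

e
t
t - f
t - f - f
f - f - f
p - f - f
c - f - f
c - p - f
c - ( e ) - f
c - ( t ) - f
c - ( f ) - f
c - ( p ) - f
c - ( c ) - f
c - ( c ) - p
c - ( c ) - c

[e [t [t [t [f [p c]]] - [f [p ( [e [t [f [p c]]]] )]]] - [f [p c]]]]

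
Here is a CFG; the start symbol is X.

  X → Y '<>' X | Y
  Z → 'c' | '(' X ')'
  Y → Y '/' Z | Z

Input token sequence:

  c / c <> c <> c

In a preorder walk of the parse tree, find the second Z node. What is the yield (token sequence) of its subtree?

c

[X [Y [Y [Z c]] / [Z c]] <> [X [Y [Z c]] <> [X [Y [Z c]]]]]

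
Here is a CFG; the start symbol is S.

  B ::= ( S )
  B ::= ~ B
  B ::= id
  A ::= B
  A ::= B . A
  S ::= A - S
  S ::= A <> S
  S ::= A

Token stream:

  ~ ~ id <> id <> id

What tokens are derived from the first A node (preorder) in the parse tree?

~ ~ id

[S [A [B ~ [B ~ [B id]]]] <> [S [A [B id]] <> [S [A [B id]]]]]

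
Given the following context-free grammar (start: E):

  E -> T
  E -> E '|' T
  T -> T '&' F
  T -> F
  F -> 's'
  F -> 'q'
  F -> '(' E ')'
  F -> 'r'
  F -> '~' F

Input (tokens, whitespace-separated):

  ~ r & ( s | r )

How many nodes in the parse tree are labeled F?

[E [T [T [F ~ [F r]]] & [F ( [E [E [T [F s]]] | [T [F r]]] )]]]

5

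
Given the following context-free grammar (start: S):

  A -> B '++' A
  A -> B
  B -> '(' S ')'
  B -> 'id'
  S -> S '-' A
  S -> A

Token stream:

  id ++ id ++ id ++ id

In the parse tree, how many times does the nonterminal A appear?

[S [A [B id] ++ [A [B id] ++ [A [B id] ++ [A [B id]]]]]]

4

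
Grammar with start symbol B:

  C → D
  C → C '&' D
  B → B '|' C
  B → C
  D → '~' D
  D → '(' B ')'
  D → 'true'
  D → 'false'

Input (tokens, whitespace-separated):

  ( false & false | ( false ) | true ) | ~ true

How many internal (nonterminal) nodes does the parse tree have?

[B [B [C [D ( [B [B [B [C [C [D false]] & [D false]]] | [C [D ( [B [C [D false]]] )]]] | [C [D true]]] )]]] | [C [D ~ [D true]]]]

21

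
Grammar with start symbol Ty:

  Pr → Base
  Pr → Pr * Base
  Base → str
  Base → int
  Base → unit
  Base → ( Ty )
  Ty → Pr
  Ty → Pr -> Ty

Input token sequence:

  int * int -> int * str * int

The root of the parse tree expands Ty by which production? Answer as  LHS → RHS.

Ty → Pr -> Ty

[Ty [Pr [Pr [Base int]] * [Base int]] -> [Ty [Pr [Pr [Pr [Base int]] * [Base str]] * [Base int]]]]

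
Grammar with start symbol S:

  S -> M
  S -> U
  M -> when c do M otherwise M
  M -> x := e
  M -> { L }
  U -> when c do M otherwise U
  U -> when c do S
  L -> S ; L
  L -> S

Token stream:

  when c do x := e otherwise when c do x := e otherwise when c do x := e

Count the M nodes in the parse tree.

3

[S [U when c do [M x := e] otherwise [U when c do [M x := e] otherwise [U when c do [S [M x := e]]]]]]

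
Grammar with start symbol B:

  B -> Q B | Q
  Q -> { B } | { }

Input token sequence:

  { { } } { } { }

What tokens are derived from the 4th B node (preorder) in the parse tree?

{ }

[B [Q { [B [Q { }]] }] [B [Q { }] [B [Q { }]]]]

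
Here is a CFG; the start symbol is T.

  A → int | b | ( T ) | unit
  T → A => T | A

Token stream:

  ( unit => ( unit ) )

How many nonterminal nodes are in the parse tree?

8

[T [A ( [T [A unit] => [T [A ( [T [A unit]] )]]] )]]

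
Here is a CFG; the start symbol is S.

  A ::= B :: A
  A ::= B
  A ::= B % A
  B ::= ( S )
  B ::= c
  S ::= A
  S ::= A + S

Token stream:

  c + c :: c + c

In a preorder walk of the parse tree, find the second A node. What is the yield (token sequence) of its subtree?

[S [A [B c]] + [S [A [B c] :: [A [B c]]] + [S [A [B c]]]]]

c :: c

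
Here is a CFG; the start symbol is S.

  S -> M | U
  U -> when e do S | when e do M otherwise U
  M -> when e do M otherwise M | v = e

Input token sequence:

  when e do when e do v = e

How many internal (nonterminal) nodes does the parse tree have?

6

[S [U when e do [S [U when e do [S [M v = e]]]]]]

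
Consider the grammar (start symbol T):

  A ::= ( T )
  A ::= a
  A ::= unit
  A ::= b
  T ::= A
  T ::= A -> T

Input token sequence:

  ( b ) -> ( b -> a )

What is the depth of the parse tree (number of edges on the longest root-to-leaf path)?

[T [A ( [T [A b]] )] -> [T [A ( [T [A b] -> [T [A a]]] )]]]

6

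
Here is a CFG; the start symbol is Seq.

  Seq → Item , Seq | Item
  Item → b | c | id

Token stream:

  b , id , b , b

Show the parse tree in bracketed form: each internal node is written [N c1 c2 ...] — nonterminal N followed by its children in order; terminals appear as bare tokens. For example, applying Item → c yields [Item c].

[Seq [Item b] , [Seq [Item id] , [Seq [Item b] , [Seq [Item b]]]]]

Seq
Item , Seq
b , Seq
b , Item , Seq
b , id , Seq
b , id , Item , Seq
b , id , b , Seq
b , id , b , Item
b , id , b , b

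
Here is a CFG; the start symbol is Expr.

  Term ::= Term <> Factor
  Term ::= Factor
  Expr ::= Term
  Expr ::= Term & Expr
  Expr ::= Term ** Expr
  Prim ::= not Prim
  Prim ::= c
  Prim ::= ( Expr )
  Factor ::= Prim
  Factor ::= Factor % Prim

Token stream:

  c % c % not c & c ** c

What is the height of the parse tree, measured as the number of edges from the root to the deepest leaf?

[Expr [Term [Factor [Factor [Factor [Prim c]] % [Prim c]] % [Prim not [Prim c]]]] & [Expr [Term [Factor [Prim c]]] ** [Expr [Term [Factor [Prim c]]]]]]

6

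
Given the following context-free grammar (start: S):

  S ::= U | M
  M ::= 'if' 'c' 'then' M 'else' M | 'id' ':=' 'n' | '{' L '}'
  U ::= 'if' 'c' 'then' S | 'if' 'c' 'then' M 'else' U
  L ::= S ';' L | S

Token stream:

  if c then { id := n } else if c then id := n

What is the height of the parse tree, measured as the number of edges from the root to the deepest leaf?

6

[S [U if c then [M { [L [S [M id := n]]] }] else [U if c then [S [M id := n]]]]]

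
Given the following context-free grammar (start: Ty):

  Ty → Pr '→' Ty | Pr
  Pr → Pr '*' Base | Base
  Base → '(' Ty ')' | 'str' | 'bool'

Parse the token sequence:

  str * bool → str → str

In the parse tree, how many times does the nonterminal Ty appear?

3

[Ty [Pr [Pr [Base str]] * [Base bool]] → [Ty [Pr [Base str]] → [Ty [Pr [Base str]]]]]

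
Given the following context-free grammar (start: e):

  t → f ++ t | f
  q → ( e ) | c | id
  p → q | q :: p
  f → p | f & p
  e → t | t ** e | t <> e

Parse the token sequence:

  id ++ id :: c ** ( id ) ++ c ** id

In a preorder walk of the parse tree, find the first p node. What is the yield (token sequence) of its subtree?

id

[e [t [f [p [q id]]] ++ [t [f [p [q id] :: [p [q c]]]]]] ** [e [t [f [p [q ( [e [t [f [p [q id]]]]] )]]] ++ [t [f [p [q c]]]]] ** [e [t [f [p [q id]]]]]]]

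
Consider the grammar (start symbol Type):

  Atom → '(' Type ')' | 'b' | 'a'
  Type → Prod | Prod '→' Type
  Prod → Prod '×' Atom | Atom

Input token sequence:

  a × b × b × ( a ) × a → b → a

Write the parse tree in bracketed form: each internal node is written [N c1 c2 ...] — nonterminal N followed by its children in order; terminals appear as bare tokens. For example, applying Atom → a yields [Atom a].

Type
Prod → Type
Prod × Atom → Type
Prod × Atom × Atom → Type
Prod × Atom × Atom × Atom → Type
Prod × Atom × Atom × Atom × Atom → Type
Atom × Atom × Atom × Atom × Atom → Type
a × Atom × Atom × Atom × Atom → Type
a × b × Atom × Atom × Atom → Type
a × b × b × Atom × Atom → Type
a × b × b × ( Type ) × Atom → Type
a × b × b × ( Prod ) × Atom → Type
a × b × b × ( Atom ) × Atom → Type
a × b × b × ( a ) × Atom → Type
a × b × b × ( a ) × a → Type
a × b × b × ( a ) × a → Prod → Type
a × b × b × ( a ) × a → Atom → Type
a × b × b × ( a ) × a → b → Type
a × b × b × ( a ) × a → b → Prod
a × b × b × ( a ) × a → b → Atom
a × b × b × ( a ) × a → b → a

[Type [Prod [Prod [Prod [Prod [Prod [Atom a]] × [Atom b]] × [Atom b]] × [Atom ( [Type [Prod [Atom a]]] )]] × [Atom a]] → [Type [Prod [Atom b]] → [Type [Prod [Atom a]]]]]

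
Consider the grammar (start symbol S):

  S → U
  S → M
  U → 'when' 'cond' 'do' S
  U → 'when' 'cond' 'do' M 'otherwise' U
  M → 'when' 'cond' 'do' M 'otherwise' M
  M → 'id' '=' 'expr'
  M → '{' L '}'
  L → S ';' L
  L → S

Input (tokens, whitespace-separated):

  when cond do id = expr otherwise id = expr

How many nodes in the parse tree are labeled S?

1

[S [M when cond do [M id = expr] otherwise [M id = expr]]]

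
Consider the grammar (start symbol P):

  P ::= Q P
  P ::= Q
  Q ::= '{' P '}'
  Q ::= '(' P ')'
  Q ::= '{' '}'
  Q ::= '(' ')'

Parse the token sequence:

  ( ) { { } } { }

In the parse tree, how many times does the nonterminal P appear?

4

[P [Q ( )] [P [Q { [P [Q { }]] }] [P [Q { }]]]]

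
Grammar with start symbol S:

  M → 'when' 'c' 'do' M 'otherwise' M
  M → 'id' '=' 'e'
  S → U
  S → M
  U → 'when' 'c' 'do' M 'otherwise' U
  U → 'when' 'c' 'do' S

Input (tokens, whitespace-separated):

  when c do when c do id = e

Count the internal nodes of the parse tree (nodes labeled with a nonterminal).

6

[S [U when c do [S [U when c do [S [M id = e]]]]]]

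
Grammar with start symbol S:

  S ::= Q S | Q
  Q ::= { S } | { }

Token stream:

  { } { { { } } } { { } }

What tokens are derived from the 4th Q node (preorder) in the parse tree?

[S [Q { }] [S [Q { [S [Q { [S [Q { }]] }]] }] [S [Q { [S [Q { }]] }]]]]

{ }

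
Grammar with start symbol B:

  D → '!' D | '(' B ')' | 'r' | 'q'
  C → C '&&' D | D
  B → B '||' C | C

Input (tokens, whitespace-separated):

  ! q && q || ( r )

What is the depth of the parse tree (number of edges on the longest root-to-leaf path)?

[B [B [C [C [D ! [D q]]] && [D q]]] || [C [D ( [B [C [D r]]] )]]]

6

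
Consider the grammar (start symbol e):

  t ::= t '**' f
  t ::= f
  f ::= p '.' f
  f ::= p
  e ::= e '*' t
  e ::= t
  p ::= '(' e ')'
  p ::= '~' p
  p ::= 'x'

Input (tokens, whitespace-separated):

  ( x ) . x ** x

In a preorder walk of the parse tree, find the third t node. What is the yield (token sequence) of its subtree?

[e [t [t [f [p ( [e [t [f [p x]]]] )] . [f [p x]]]] ** [f [p x]]]]

x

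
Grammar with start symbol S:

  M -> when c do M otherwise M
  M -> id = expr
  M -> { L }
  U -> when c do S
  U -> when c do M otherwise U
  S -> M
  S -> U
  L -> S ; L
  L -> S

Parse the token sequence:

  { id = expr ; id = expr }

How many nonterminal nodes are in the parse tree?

8

[S [M { [L [S [M id = expr]] ; [L [S [M id = expr]]]] }]]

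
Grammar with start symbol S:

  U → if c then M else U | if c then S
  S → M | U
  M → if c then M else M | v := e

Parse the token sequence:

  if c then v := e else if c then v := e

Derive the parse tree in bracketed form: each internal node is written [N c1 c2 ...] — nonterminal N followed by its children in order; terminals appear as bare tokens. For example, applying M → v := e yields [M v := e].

S
U
if c then M else U
if c then v := e else U
if c then v := e else if c then S
if c then v := e else if c then M
if c then v := e else if c then v := e

[S [U if c then [M v := e] else [U if c then [S [M v := e]]]]]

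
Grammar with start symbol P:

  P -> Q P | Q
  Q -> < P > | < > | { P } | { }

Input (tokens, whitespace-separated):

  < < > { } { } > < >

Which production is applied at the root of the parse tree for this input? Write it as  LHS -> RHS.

[P [Q < [P [Q < >] [P [Q { }] [P [Q { }]]]] >] [P [Q < >]]]

P -> Q P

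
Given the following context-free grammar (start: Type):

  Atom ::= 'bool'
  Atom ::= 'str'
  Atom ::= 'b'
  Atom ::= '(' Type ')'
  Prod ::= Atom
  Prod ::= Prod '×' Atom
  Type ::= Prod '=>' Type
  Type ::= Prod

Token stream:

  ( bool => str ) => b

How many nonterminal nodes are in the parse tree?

12

[Type [Prod [Atom ( [Type [Prod [Atom bool]] => [Type [Prod [Atom str]]]] )]] => [Type [Prod [Atom b]]]]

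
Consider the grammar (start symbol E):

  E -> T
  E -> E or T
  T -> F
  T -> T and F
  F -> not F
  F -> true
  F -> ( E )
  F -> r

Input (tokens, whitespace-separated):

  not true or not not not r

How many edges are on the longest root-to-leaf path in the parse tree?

6

[E [E [T [F not [F true]]]] or [T [F not [F not [F not [F r]]]]]]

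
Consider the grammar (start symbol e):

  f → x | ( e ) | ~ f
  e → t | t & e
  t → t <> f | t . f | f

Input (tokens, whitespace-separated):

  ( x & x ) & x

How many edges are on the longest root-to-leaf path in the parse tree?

[e [t [f ( [e [t [f x]] & [e [t [f x]]]] )]] & [e [t [f x]]]]

7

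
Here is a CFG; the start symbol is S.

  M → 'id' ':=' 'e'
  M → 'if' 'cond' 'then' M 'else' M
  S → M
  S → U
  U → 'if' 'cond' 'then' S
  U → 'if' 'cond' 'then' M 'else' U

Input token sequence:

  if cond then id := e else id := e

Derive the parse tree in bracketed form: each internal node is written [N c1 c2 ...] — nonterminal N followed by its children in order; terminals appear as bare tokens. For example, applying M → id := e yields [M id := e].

[S [M if cond then [M id := e] else [M id := e]]]

S
M
if cond then M else M
if cond then id := e else M
if cond then id := e else id := e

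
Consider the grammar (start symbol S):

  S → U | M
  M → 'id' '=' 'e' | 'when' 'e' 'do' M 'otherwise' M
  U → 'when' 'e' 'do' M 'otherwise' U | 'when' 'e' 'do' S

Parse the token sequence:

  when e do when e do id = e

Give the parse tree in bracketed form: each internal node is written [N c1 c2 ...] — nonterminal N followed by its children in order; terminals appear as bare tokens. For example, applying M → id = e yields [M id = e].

[S [U when e do [S [U when e do [S [M id = e]]]]]]

S
U
when e do S
when e do U
when e do when e do S
when e do when e do M
when e do when e do id = e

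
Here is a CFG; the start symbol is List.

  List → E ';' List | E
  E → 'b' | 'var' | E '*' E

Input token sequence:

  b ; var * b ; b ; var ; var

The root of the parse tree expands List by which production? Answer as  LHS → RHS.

List → E ';' List

[List [E b] ; [List [E [E var] * [E b]] ; [List [E b] ; [List [E var] ; [List [E var]]]]]]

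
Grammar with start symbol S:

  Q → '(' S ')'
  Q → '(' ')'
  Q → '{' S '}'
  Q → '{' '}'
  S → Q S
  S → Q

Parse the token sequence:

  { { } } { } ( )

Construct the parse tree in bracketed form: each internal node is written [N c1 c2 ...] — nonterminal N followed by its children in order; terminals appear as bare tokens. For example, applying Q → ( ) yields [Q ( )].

S
Q S
{ S } S
{ Q } S
{ { } } S
{ { } } Q S
{ { } } { } S
{ { } } { } Q
{ { } } { } ( )

[S [Q { [S [Q { }]] }] [S [Q { }] [S [Q ( )]]]]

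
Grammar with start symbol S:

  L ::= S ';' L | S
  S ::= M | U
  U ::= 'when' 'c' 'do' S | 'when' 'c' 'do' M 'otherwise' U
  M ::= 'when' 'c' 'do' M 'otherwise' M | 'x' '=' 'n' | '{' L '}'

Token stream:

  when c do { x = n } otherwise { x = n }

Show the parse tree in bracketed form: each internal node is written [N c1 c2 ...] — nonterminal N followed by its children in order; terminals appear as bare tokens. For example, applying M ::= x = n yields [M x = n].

S
M
when c do M otherwise M
when c do { L } otherwise M
when c do { S } otherwise M
when c do { M } otherwise M
when c do { x = n } otherwise M
when c do { x = n } otherwise { L }
when c do { x = n } otherwise { S }
when c do { x = n } otherwise { M }
when c do { x = n } otherwise { x = n }

[S [M when c do [M { [L [S [M x = n]]] }] otherwise [M { [L [S [M x = n]]] }]]]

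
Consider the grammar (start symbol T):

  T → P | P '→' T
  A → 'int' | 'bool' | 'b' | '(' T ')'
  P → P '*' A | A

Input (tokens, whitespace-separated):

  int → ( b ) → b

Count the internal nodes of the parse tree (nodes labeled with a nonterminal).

[T [P [A int]] → [T [P [A ( [T [P [A b]]] )]] → [T [P [A b]]]]]

12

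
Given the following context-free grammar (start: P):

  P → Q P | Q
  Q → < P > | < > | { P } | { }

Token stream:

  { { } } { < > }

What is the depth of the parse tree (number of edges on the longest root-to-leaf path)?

[P [Q { [P [Q { }]] }] [P [Q { [P [Q < >]] }]]]

5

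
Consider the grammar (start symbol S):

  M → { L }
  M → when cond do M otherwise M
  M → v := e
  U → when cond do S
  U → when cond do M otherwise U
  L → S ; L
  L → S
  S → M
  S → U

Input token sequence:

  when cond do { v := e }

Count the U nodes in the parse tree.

1

[S [U when cond do [S [M { [L [S [M v := e]]] }]]]]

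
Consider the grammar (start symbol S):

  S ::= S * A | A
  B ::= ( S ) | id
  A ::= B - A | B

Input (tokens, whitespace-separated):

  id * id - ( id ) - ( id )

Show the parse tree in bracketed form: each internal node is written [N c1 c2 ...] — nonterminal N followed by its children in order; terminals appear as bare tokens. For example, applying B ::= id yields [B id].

S
S * A
A * A
B * A
id * A
id * B - A
id * id - A
id * id - B - A
id * id - ( S ) - A
id * id - ( A ) - A
id * id - ( B ) - A
id * id - ( id ) - A
id * id - ( id ) - B
id * id - ( id ) - ( S )
id * id - ( id ) - ( A )
id * id - ( id ) - ( B )
id * id - ( id ) - ( id )

[S [S [A [B id]]] * [A [B id] - [A [B ( [S [A [B id]]] )] - [A [B ( [S [A [B id]]] )]]]]]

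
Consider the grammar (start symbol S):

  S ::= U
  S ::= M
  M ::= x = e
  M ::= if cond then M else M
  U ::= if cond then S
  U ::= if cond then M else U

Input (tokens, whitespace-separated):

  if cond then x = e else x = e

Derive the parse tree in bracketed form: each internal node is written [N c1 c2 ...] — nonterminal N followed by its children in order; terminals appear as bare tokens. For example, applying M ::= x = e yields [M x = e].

S
M
if cond then M else M
if cond then x = e else M
if cond then x = e else x = e

[S [M if cond then [M x = e] else [M x = e]]]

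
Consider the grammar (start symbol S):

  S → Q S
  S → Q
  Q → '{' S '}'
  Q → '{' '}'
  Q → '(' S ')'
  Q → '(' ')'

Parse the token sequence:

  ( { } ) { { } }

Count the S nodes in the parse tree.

[S [Q ( [S [Q { }]] )] [S [Q { [S [Q { }]] }]]]

4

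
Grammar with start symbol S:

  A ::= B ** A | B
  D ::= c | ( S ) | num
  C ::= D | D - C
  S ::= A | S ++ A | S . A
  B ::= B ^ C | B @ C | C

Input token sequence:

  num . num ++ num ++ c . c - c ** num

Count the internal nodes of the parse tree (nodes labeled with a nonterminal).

31

[S [S [S [S [S [A [B [C [D num]]]]] . [A [B [C [D num]]]]] ++ [A [B [C [D num]]]]] ++ [A [B [C [D c]]]]] . [A [B [C [D c] - [C [D c]]]] ** [A [B [C [D num]]]]]]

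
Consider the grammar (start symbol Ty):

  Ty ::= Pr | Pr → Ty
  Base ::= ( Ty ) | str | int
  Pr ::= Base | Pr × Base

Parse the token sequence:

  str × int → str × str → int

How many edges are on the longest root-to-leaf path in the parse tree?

5

[Ty [Pr [Pr [Base str]] × [Base int]] → [Ty [Pr [Pr [Base str]] × [Base str]] → [Ty [Pr [Base int]]]]]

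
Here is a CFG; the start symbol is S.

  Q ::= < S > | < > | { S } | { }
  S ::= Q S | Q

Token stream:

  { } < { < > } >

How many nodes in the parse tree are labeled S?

4

[S [Q { }] [S [Q < [S [Q { [S [Q < >]] }]] >]]]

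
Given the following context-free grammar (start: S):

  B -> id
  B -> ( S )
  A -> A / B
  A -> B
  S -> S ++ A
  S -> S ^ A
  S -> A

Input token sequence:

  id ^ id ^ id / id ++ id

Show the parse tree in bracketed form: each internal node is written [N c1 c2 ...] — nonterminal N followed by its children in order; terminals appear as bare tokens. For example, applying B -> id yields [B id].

[S [S [S [S [A [B id]]] ^ [A [B id]]] ^ [A [A [B id]] / [B id]]] ++ [A [B id]]]

S
S ++ A
S ^ A ++ A
S ^ A ^ A ++ A
A ^ A ^ A ++ A
B ^ A ^ A ++ A
id ^ A ^ A ++ A
id ^ B ^ A ++ A
id ^ id ^ A ++ A
id ^ id ^ A / B ++ A
id ^ id ^ B / B ++ A
id ^ id ^ id / B ++ A
id ^ id ^ id / id ++ A
id ^ id ^ id / id ++ B
id ^ id ^ id / id ++ id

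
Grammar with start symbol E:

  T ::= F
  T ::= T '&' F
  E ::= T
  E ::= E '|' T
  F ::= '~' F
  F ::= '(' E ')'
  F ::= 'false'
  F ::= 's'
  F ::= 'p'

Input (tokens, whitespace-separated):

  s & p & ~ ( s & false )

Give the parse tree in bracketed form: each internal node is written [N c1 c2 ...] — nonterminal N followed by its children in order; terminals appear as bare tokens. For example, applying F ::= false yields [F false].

[E [T [T [T [F s]] & [F p]] & [F ~ [F ( [E [T [T [F s]] & [F false]]] )]]]]

E
T
T & F
T & F & F
F & F & F
s & F & F
s & p & F
s & p & ~ F
s & p & ~ ( E )
s & p & ~ ( T )
s & p & ~ ( T & F )
s & p & ~ ( F & F )
s & p & ~ ( s & F )
s & p & ~ ( s & false )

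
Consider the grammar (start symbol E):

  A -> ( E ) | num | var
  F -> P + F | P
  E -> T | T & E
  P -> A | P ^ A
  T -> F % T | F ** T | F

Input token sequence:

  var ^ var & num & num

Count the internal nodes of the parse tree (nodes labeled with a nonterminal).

17

[E [T [F [P [P [A var]] ^ [A var]]]] & [E [T [F [P [A num]]]] & [E [T [F [P [A num]]]]]]]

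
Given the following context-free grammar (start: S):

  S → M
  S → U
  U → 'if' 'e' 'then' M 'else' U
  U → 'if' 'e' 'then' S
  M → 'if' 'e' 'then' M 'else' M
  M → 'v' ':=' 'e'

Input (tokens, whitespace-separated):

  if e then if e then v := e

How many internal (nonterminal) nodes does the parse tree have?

6

[S [U if e then [S [U if e then [S [M v := e]]]]]]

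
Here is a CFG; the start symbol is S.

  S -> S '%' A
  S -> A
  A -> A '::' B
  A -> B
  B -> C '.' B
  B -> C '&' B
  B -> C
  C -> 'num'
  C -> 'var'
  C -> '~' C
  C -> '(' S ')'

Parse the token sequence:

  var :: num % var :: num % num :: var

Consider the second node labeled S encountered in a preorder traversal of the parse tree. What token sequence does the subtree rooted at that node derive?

var :: num % var :: num

[S [S [S [A [A [B [C var]]] :: [B [C num]]]] % [A [A [B [C var]]] :: [B [C num]]]] % [A [A [B [C num]]] :: [B [C var]]]]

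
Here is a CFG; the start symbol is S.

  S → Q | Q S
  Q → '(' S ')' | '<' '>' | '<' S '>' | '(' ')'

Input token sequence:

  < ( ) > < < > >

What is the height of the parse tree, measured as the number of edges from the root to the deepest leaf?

[S [Q < [S [Q ( )]] >] [S [Q < [S [Q < >]] >]]]

5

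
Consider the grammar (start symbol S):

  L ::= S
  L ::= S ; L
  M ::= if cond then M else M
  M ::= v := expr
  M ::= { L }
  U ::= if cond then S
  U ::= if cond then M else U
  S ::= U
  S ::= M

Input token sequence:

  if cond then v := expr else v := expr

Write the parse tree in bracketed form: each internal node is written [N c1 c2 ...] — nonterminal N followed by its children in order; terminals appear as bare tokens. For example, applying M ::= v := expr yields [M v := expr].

S
M
if cond then M else M
if cond then v := expr else M
if cond then v := expr else v := expr

[S [M if cond then [M v := expr] else [M v := expr]]]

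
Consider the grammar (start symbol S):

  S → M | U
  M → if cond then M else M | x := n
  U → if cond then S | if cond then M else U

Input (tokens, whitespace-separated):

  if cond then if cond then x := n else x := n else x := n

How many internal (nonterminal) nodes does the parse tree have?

6

[S [M if cond then [M if cond then [M x := n] else [M x := n]] else [M x := n]]]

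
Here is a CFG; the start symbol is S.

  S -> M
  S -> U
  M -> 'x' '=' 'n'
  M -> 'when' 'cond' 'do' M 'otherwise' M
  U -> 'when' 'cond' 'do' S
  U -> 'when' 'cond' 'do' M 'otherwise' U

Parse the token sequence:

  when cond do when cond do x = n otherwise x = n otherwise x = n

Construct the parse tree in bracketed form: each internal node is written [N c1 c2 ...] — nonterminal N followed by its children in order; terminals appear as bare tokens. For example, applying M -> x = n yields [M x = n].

[S [M when cond do [M when cond do [M x = n] otherwise [M x = n]] otherwise [M x = n]]]

S
M
when cond do M otherwise M
when cond do when cond do M otherwise M otherwise M
when cond do when cond do x = n otherwise M otherwise M
when cond do when cond do x = n otherwise x = n otherwise M
when cond do when cond do x = n otherwise x = n otherwise x = n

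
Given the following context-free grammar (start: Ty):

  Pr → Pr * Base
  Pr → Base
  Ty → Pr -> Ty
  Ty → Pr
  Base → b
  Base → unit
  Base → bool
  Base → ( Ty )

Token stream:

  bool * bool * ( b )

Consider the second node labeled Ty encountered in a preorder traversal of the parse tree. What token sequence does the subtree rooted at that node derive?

b

[Ty [Pr [Pr [Pr [Base bool]] * [Base bool]] * [Base ( [Ty [Pr [Base b]]] )]]]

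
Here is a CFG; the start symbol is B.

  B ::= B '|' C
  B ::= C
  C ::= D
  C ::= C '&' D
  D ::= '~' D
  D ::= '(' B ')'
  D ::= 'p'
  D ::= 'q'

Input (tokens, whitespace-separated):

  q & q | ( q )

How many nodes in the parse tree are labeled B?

3

[B [B [C [C [D q]] & [D q]]] | [C [D ( [B [C [D q]]] )]]]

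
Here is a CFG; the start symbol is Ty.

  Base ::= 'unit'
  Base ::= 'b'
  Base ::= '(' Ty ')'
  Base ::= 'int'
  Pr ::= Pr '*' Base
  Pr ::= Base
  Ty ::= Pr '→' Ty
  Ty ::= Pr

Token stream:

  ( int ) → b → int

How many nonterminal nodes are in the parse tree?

12

[Ty [Pr [Base ( [Ty [Pr [Base int]]] )]] → [Ty [Pr [Base b]] → [Ty [Pr [Base int]]]]]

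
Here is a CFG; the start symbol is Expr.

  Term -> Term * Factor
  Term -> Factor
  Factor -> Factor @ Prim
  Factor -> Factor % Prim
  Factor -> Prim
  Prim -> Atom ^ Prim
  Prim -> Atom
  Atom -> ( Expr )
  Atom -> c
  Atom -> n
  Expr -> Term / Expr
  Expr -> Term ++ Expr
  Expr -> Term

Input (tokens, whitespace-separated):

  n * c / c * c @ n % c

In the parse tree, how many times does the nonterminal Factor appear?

[Expr [Term [Term [Factor [Prim [Atom n]]]] * [Factor [Prim [Atom c]]]] / [Expr [Term [Term [Factor [Prim [Atom c]]]] * [Factor [Factor [Factor [Prim [Atom c]]] @ [Prim [Atom n]]] % [Prim [Atom c]]]]]]

6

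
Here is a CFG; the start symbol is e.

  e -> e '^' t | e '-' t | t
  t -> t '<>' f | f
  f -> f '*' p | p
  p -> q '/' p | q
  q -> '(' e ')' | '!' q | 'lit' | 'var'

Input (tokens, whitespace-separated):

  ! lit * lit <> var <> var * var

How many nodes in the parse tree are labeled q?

[e [t [t [t [f [f [p [q ! [q lit]]]] * [p [q lit]]]] <> [f [p [q var]]]] <> [f [f [p [q var]]] * [p [q var]]]]]

6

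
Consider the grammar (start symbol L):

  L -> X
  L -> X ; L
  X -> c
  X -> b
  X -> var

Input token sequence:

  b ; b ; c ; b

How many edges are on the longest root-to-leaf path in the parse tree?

[L [X b] ; [L [X b] ; [L [X c] ; [L [X b]]]]]

5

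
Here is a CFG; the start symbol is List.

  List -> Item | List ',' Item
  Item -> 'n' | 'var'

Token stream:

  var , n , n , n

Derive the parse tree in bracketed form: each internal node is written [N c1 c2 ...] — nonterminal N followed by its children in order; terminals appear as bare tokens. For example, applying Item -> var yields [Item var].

List
List , Item
List , Item , Item
List , Item , Item , Item
Item , Item , Item , Item
var , Item , Item , Item
var , n , Item , Item
var , n , n , Item
var , n , n , n

[List [List [List [List [Item var]] , [Item n]] , [Item n]] , [Item n]]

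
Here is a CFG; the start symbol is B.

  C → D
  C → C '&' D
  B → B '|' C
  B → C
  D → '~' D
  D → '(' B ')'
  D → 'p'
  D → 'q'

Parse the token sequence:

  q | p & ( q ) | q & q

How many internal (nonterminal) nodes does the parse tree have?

[B [B [B [C [D q]]] | [C [C [D p]] & [D ( [B [C [D q]]] )]]] | [C [C [D q]] & [D q]]]

16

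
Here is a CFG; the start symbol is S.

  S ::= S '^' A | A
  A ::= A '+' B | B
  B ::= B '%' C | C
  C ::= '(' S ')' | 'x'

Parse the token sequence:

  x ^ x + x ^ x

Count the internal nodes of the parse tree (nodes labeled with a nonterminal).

[S [S [S [A [B [C x]]]] ^ [A [A [B [C x]]] + [B [C x]]]] ^ [A [B [C x]]]]

15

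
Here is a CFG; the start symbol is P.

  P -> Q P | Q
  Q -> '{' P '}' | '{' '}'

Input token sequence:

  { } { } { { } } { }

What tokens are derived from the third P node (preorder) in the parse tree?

[P [Q { }] [P [Q { }] [P [Q { [P [Q { }]] }] [P [Q { }]]]]]

{ { } } { }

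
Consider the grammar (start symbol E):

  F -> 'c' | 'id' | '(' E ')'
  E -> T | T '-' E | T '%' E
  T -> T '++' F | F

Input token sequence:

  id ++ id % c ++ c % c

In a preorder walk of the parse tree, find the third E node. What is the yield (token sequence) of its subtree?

[E [T [T [F id]] ++ [F id]] % [E [T [T [F c]] ++ [F c]] % [E [T [F c]]]]]

c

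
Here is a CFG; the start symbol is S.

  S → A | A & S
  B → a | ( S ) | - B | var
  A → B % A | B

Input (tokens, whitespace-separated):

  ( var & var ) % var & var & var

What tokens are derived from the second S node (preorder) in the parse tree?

[S [A [B ( [S [A [B var]] & [S [A [B var]]]] )] % [A [B var]]] & [S [A [B var]] & [S [A [B var]]]]]

var & var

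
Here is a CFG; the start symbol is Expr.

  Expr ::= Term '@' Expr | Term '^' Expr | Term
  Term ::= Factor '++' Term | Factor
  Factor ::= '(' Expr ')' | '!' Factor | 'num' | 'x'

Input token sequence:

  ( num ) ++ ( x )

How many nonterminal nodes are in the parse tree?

11

[Expr [Term [Factor ( [Expr [Term [Factor num]]] )] ++ [Term [Factor ( [Expr [Term [Factor x]]] )]]]]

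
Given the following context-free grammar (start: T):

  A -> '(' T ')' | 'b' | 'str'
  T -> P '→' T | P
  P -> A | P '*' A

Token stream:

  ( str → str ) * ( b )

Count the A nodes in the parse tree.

[T [P [P [A ( [T [P [A str]] → [T [P [A str]]]] )]] * [A ( [T [P [A b]]] )]]]

5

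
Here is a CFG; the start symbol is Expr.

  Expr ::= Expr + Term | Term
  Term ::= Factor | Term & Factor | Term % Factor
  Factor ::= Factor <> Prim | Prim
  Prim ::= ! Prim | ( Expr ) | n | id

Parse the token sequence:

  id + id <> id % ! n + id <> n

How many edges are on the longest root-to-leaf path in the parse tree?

[Expr [Expr [Expr [Term [Factor [Prim id]]]] + [Term [Term [Factor [Factor [Prim id]] <> [Prim id]]] % [Factor [Prim ! [Prim n]]]]] + [Term [Factor [Factor [Prim id]] <> [Prim n]]]]

7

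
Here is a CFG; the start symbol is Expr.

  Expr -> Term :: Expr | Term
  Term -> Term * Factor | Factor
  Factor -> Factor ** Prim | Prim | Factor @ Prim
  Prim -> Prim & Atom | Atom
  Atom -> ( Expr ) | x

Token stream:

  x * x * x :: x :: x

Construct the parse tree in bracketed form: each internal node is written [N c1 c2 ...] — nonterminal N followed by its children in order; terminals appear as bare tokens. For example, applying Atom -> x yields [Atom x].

Expr
Term :: Expr
Term * Factor :: Expr
Term * Factor * Factor :: Expr
Factor * Factor * Factor :: Expr
Prim * Factor * Factor :: Expr
Atom * Factor * Factor :: Expr
x * Factor * Factor :: Expr
x * Prim * Factor :: Expr
x * Atom * Factor :: Expr
x * x * Factor :: Expr
x * x * Prim :: Expr
x * x * Atom :: Expr
x * x * x :: Expr
x * x * x :: Term :: Expr
x * x * x :: Factor :: Expr
x * x * x :: Prim :: Expr
x * x * x :: Atom :: Expr
x * x * x :: x :: Expr
x * x * x :: x :: Term
x * x * x :: x :: Factor
x * x * x :: x :: Prim
x * x * x :: x :: Atom
x * x * x :: x :: x

[Expr [Term [Term [Term [Factor [Prim [Atom x]]]] * [Factor [Prim [Atom x]]]] * [Factor [Prim [Atom x]]]] :: [Expr [Term [Factor [Prim [Atom x]]]] :: [Expr [Term [Factor [Prim [Atom x]]]]]]]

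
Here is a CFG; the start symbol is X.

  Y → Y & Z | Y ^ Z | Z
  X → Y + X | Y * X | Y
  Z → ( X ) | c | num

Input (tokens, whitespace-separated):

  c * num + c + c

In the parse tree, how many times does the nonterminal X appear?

[X [Y [Z c]] * [X [Y [Z num]] + [X [Y [Z c]] + [X [Y [Z c]]]]]]

4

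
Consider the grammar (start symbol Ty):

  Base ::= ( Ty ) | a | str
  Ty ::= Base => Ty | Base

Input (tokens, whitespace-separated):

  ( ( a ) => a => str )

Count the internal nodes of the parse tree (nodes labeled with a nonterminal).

10

[Ty [Base ( [Ty [Base ( [Ty [Base a]] )] => [Ty [Base a] => [Ty [Base str]]]] )]]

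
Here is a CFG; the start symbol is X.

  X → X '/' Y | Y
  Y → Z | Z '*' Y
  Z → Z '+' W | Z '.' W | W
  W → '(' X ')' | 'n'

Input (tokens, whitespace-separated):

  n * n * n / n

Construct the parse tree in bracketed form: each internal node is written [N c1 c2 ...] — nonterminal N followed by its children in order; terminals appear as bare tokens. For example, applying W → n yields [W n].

X
X / Y
Y / Y
Z * Y / Y
W * Y / Y
n * Y / Y
n * Z * Y / Y
n * W * Y / Y
n * n * Y / Y
n * n * Z / Y
n * n * W / Y
n * n * n / Y
n * n * n / Z
n * n * n / W
n * n * n / n

[X [X [Y [Z [W n]] * [Y [Z [W n]] * [Y [Z [W n]]]]]] / [Y [Z [W n]]]]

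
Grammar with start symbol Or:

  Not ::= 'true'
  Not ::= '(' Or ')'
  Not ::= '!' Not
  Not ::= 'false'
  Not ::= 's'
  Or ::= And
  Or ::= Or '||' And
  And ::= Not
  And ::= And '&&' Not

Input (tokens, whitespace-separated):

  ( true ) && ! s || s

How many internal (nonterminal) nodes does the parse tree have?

12

[Or [Or [And [And [Not ( [Or [And [Not true]]] )]] && [Not ! [Not s]]]] || [And [Not s]]]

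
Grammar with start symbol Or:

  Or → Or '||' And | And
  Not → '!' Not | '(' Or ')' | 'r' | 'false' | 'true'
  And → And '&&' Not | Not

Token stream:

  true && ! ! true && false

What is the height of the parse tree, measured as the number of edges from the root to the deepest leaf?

6

[Or [And [And [And [Not true]] && [Not ! [Not ! [Not true]]]] && [Not false]]]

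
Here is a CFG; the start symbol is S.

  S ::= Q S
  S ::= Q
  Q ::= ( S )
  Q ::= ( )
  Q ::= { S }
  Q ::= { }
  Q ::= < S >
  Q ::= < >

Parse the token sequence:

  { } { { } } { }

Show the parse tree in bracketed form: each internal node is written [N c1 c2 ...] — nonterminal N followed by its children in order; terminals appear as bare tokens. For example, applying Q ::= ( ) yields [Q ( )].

[S [Q { }] [S [Q { [S [Q { }]] }] [S [Q { }]]]]

S
Q S
{ } S
{ } Q S
{ } { S } S
{ } { Q } S
{ } { { } } S
{ } { { } } Q
{ } { { } } { }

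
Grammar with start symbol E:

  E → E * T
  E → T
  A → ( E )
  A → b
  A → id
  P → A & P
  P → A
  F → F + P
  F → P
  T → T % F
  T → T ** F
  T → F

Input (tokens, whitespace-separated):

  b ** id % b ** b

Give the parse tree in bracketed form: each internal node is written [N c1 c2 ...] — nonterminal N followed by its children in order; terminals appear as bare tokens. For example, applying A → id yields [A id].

[E [T [T [T [T [F [P [A b]]]] ** [F [P [A id]]]] % [F [P [A b]]]] ** [F [P [A b]]]]]

E
T
T ** F
T % F ** F
T ** F % F ** F
F ** F % F ** F
P ** F % F ** F
A ** F % F ** F
b ** F % F ** F
b ** P % F ** F
b ** A % F ** F
b ** id % F ** F
b ** id % P ** F
b ** id % A ** F
b ** id % b ** F
b ** id % b ** P
b ** id % b ** A
b ** id % b ** b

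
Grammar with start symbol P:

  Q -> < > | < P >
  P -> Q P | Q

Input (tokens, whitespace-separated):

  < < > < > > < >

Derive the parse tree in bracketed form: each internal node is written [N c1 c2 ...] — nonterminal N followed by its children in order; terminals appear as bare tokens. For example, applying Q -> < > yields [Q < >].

P
Q P
< P > P
< Q P > P
< < > P > P
< < > Q > P
< < > < > > P
< < > < > > Q
< < > < > > < >

[P [Q < [P [Q < >] [P [Q < >]]] >] [P [Q < >]]]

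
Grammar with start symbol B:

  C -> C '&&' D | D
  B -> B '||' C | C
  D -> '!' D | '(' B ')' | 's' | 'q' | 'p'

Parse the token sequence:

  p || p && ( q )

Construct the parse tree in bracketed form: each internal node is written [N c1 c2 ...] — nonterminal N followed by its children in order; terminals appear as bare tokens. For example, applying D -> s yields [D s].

B
B || C
C || C
D || C
p || C
p || C && D
p || D && D
p || p && D
p || p && ( B )
p || p && ( C )
p || p && ( D )
p || p && ( q )

[B [B [C [D p]]] || [C [C [D p]] && [D ( [B [C [D q]]] )]]]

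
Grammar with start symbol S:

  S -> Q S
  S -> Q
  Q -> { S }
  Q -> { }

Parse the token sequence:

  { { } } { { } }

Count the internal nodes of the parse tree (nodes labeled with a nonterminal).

8

[S [Q { [S [Q { }]] }] [S [Q { [S [Q { }]] }]]]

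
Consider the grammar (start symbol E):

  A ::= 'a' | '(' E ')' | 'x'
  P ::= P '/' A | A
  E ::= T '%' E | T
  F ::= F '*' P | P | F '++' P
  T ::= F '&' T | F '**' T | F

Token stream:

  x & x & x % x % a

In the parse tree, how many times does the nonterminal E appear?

[E [T [F [P [A x]]] & [T [F [P [A x]]] & [T [F [P [A x]]]]]] % [E [T [F [P [A x]]]] % [E [T [F [P [A a]]]]]]]

3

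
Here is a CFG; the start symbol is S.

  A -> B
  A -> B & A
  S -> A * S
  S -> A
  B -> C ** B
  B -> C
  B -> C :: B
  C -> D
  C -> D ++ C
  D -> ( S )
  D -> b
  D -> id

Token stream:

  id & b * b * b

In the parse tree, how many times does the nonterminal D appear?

[S [A [B [C [D id]]] & [A [B [C [D b]]]]] * [S [A [B [C [D b]]]] * [S [A [B [C [D b]]]]]]]

4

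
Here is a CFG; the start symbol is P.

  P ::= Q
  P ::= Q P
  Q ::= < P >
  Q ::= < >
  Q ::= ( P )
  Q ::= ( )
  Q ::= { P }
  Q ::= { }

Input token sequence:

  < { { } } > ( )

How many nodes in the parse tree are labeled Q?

4

[P [Q < [P [Q { [P [Q { }]] }]] >] [P [Q ( )]]]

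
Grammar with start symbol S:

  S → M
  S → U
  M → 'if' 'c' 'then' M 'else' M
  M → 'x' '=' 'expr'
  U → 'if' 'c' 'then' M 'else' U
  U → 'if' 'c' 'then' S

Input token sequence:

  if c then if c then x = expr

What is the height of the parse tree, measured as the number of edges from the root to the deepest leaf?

6

[S [U if c then [S [U if c then [S [M x = expr]]]]]]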